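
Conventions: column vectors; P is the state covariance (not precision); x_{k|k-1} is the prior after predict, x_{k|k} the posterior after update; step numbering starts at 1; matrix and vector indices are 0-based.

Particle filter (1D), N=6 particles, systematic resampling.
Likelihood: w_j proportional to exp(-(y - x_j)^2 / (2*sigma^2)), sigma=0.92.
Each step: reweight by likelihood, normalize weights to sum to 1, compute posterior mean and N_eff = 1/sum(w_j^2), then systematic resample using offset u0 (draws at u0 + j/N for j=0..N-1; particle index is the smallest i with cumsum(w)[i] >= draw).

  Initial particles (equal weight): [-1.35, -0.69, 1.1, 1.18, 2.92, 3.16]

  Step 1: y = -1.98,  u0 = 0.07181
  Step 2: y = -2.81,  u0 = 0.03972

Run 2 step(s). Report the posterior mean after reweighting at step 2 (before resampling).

post_mean = -1.2773

step 1: w=[0.6751, 0.3194, 0.0031, 0.0023, 0.0000, 0.0000]  mean=-1.1256  Neff=1.7926  idx=[0, 0, 0, 0, 1, 1]
step 2: w=[0.2225, 0.2225, 0.2225, 0.2225, 0.0551, 0.0551]  mean=-1.2773  Neff=4.9016  idx=[0, 0, 1, 2, 3, 3]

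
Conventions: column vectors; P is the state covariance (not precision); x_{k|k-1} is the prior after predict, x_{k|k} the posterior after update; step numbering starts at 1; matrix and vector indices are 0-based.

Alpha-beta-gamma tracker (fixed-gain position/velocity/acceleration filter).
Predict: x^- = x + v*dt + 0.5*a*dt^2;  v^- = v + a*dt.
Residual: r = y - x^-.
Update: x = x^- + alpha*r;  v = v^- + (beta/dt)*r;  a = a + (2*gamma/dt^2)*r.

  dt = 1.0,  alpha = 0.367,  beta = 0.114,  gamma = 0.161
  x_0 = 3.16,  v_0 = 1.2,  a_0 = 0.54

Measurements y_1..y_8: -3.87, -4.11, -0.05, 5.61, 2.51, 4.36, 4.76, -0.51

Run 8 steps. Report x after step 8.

x_post = 15.0717

step 1: x_pred=4.6300  r=-8.5000  x^+=1.5105  v^+=0.7710  a^+=-2.1970
step 2: x_pred=1.1830  r=-5.2930  x^+=-0.7595  v^+=-2.0294  a^+=-3.9013
step 3: x_pred=-4.7396  r=4.6896  x^+=-3.0185  v^+=-5.3961  a^+=-2.3913
step 4: x_pred=-9.6103  r=15.2203  x^+=-4.0244  v^+=-6.0523  a^+=2.5096
step 5: x_pred=-8.8219  r=11.3319  x^+=-4.6631  v^+=-2.2508  a^+=6.1585
step 6: x_pred=-3.8347  r=8.1947  x^+=-0.8272  v^+=4.8419  a^+=8.7972
step 7: x_pred=8.4133  r=-3.6533  x^+=7.0725  v^+=13.2226  a^+=7.6209
step 8: x_pred=24.1056  r=-24.6156  x^+=15.0717  v^+=18.0373  a^+=-0.3054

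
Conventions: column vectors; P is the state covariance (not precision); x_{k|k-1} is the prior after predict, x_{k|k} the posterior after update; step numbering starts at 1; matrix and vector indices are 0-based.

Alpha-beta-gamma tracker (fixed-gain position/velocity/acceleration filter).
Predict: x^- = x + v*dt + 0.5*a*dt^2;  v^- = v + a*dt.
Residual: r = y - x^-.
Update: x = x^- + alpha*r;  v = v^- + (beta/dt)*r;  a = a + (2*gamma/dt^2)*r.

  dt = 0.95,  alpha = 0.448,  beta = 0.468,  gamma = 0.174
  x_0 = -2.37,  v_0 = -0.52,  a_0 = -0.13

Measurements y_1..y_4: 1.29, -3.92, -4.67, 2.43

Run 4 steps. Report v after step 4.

step 1: x_pred=-2.9227  r=4.2127  x^+=-1.0354  v^+=1.4318  a^+=1.4944
step 2: x_pred=0.9992  r=-4.9192  x^+=-1.2046  v^+=0.4281  a^+=-0.4024
step 3: x_pred=-0.9795  r=-3.6905  x^+=-2.6328  v^+=-1.7722  a^+=-1.8255
step 4: x_pred=-5.1402  r=7.5702  x^+=-1.7488  v^+=0.2229  a^+=1.0936

v_post = 0.2229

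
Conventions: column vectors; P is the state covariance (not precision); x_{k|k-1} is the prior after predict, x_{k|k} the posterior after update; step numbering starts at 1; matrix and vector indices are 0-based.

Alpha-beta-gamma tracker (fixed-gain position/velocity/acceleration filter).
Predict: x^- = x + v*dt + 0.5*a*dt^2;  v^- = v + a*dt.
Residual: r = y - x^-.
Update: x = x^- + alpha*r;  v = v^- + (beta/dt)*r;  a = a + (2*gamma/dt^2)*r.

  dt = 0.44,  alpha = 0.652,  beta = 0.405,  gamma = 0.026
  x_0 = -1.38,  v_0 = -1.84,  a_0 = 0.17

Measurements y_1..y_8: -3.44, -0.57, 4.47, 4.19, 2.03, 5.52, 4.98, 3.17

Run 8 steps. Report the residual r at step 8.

step 1: x_pred=-2.1731  r=-1.2669  x^+=-2.9991  v^+=-2.9313  a^+=-0.1703
step 2: x_pred=-4.3054  r=3.7354  x^+=-1.8699  v^+=0.4320  a^+=0.8330
step 3: x_pred=-1.5992  r=6.0692  x^+=2.3579  v^+=6.3850  a^+=2.4632
step 4: x_pred=5.4058  r=-1.2158  x^+=4.6131  v^+=6.3497  a^+=2.1366
step 5: x_pred=7.6138  r=-5.5838  x^+=3.9732  v^+=2.1502  a^+=0.6369
step 6: x_pred=4.9809  r=0.5391  x^+=5.3324  v^+=2.9267  a^+=0.7817
step 7: x_pred=6.6958  r=-1.7158  x^+=5.5771  v^+=1.6913  a^+=0.3208
step 8: x_pred=6.3523  r=-3.1823  x^+=4.2774  v^+=-1.0967  a^+=-0.5339

resid = -3.1823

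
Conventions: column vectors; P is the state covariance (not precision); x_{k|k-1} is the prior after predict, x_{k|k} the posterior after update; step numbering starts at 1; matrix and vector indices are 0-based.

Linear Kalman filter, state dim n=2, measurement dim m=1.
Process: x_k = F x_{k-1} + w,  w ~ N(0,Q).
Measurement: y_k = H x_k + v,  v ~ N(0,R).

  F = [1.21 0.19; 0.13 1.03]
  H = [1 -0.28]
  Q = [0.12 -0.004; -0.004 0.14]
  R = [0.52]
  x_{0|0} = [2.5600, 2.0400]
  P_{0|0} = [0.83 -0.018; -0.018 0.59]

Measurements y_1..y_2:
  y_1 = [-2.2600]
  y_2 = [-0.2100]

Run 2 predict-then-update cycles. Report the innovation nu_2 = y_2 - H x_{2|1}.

innov = [0.1725]

step 1: x^-=[3.4852, 2.4340]  P^-=[1.3482 0.2191; 0.2191 0.7751]  S=[1.8063]  K=[0.7124; 0.0012]  nu=[-5.0637]  x^+=[-0.1224, 2.4281]  P^+=[0.4314 0.2176; 0.2176 0.7751]
step 2: x^-=[0.3133, 2.4850]  P^-=[0.8797 0.4922; 0.4922 1.0279]  S=[1.2046]  K=[0.6158; 0.1696]  nu=[0.1725]  x^+=[0.4195, 2.5143]  P^+=[0.4228 0.3663; 0.3663 0.9932]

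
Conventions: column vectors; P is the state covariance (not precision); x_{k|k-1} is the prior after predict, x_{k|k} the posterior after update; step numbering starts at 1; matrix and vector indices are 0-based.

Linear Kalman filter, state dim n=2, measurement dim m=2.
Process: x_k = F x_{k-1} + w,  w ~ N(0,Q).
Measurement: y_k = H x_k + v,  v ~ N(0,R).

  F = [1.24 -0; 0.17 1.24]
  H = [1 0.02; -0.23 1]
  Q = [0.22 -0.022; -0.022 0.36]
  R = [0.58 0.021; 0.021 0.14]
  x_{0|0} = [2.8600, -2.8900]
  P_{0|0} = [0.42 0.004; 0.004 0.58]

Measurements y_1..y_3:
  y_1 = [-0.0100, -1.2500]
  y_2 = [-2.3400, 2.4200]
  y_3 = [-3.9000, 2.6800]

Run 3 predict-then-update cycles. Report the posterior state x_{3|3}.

step 1: x^-=[3.5464, -3.0974]  P^-=[0.8658 0.0727; 0.0727 1.2656]  S=[1.4492 -0.0805; -0.0805 1.4180]  K=[0.5954 -0.0554; 0.1169 0.8874]  nu=[-3.4945, 2.6631]  x^+=[1.3185, -1.1427]  P^+=[0.3425 0.0835; 0.0835 0.1459]
step 2: x^-=[1.6349, -1.1928]  P^-=[0.7466 0.1786; 0.1786 0.6294]  S=[1.3340 0.0397; 0.0397 0.7268]  K=[0.5630 -0.0212; 0.1195 0.8030]  nu=[-3.9510, 3.9888]  x^+=[-0.6742, 1.5384]  P^+=[0.3244 0.0835; 0.0835 0.1341]
step 3: x^-=[-0.8359, 1.7930]  P^-=[0.7188 0.1747; 0.1747 0.6108]  S=[1.3060 0.0418; 0.0418 0.7085]  K=[0.5537 -0.0194; 0.1176 0.7985]  nu=[-3.0999, 0.6947]  x^+=[-2.5658, 1.9833]  P^+=[0.3191 0.0823; 0.0823 0.1332]

x_post = [-2.5658, 1.9833]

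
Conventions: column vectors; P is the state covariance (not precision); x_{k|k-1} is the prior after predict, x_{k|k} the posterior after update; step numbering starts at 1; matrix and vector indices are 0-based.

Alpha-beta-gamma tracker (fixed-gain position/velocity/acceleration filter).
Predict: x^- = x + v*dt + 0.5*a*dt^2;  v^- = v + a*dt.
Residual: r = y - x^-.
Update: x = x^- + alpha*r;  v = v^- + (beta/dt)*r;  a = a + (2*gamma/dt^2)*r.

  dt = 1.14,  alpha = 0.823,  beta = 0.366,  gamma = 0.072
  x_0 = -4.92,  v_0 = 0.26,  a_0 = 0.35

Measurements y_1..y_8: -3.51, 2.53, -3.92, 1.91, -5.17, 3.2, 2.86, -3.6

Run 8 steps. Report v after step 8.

step 1: x_pred=-4.3962  r=0.8862  x^+=-3.6669  v^+=0.9435  a^+=0.4482
step 2: x_pred=-2.3000  r=4.8300  x^+=1.6751  v^+=3.0051  a^+=0.9834
step 3: x_pred=5.7399  r=-9.6599  x^+=-2.2102  v^+=1.0248  a^+=-0.0870
step 4: x_pred=-1.0984  r=3.0084  x^+=1.3775  v^+=1.8915  a^+=0.2464
step 5: x_pred=3.6939  r=-8.8639  x^+=-3.6011  v^+=-0.6734  a^+=-0.7358
step 6: x_pred=-4.8469  r=8.0469  x^+=1.7757  v^+=1.0713  a^+=0.1558
step 7: x_pred=3.0982  r=-0.2382  x^+=2.9022  v^+=1.1724  a^+=0.1294
step 8: x_pred=4.3228  r=-7.9228  x^+=-2.1977  v^+=-1.2237  a^+=-0.7484

v_post = -1.2237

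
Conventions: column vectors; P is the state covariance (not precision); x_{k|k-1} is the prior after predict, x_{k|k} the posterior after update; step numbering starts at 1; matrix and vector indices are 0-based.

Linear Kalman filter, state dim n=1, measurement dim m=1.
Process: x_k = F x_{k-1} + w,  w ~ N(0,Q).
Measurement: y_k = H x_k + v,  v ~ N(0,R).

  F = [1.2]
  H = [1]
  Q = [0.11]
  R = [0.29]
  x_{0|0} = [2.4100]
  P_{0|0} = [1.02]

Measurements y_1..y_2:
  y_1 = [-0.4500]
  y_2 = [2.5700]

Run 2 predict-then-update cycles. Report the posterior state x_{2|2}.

x_post = [1.6117]

step 1: x^-=[2.8920]  P^-=[1.5788]  S=[1.8688]  K=[0.8448]  nu=[-3.3420]  x^+=[0.0686]  P^+=[0.2450]
step 2: x^-=[0.0823]  P^-=[0.4628]  S=[0.7528]  K=[0.6148]  nu=[2.4877]  x^+=[1.6117]  P^+=[0.1783]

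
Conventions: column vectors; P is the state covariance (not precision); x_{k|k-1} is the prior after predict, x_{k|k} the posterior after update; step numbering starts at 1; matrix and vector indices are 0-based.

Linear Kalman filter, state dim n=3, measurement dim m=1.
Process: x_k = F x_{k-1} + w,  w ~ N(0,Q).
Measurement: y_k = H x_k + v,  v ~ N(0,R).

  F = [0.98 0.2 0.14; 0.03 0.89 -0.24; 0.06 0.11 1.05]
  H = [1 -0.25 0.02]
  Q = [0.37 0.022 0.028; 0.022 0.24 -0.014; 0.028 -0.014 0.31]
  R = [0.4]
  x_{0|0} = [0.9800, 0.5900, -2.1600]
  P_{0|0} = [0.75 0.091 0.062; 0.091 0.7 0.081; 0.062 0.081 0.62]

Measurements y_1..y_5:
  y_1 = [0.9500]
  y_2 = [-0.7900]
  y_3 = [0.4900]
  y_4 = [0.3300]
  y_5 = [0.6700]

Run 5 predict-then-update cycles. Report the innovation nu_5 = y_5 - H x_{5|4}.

innov = [0.2773]

step 1: x^-=[0.7760, 1.0729, -2.1443]  P^-=[1.1877 0.2196 0.2721; 0.2196 0.8002 -0.0206; 0.2721 -0.0206 1.0324]  S=[1.5394]  K=[0.7394; 0.0124; 0.1935]  nu=[0.4851]  x^+=[1.1347, 1.0789, -2.0504]  P^+=[0.3461 0.2055 0.0518; 0.2055 0.8000 -0.0243; 0.0518 -0.0243 0.9748]
step 2: x^-=[1.0407, 1.4864, -1.9662]  P^-=[0.8469 0.3084 0.2822; 0.3084 0.9507 -0.1902; 0.2822 -0.1902 1.3993]  S=[1.1659]  K=[0.6651; 0.0574; 0.3068]  nu=[-1.4198]  x^+=[0.0964, 1.4049, -2.4018]  P^+=[0.3311 0.2639 0.0442; 0.2639 0.9469 -0.2108; 0.0442 -0.2108 1.2895]
step 3: x^-=[0.0392, 1.8297, -2.3616]  P^-=[0.8550 0.3623 0.2879; 0.3623 1.1681 -0.4213; 0.2879 -0.4213 1.7047]  S=[1.1632]  K=[0.6621; 0.0532; 0.3673]  nu=[0.9555]  x^+=[0.6718, 1.8805, -2.0106]  P^+=[0.3451 0.3214 0.0050; 0.3214 1.1648 -0.4441; 0.0050 -0.4441 1.5477]
step 4: x^-=[0.7530, 2.1763, -1.8639]  P^-=[0.8808 0.4345 0.2450; 0.4345 1.4589 -0.6743; 0.2450 -0.6743 1.9340]  S=[1.1720]  K=[0.6630; 0.0481; 0.3859]  nu=[0.1584]  x^+=[0.8580, 2.1840, -1.8028]  P^+=[0.3656 0.3972 -0.0549; 0.3972 1.4562 -0.6961; -0.0549 -0.6961 1.7595]
step 5: x^-=[1.0252, 2.4021, -1.6012]  P^-=[0.9155 0.5410 0.1740; 0.5410 1.8145 -0.9247; 0.1740 -0.9247 2.1063]  S=[1.1755]  K=[0.6668; 0.0586; 0.3805]  nu=[0.2773]  x^+=[1.2101, 2.4184, -1.4957]  P^+=[0.3930 0.4951 -0.1243; 0.4951 1.8104 -0.9509; -0.1243 -0.9509 1.9361]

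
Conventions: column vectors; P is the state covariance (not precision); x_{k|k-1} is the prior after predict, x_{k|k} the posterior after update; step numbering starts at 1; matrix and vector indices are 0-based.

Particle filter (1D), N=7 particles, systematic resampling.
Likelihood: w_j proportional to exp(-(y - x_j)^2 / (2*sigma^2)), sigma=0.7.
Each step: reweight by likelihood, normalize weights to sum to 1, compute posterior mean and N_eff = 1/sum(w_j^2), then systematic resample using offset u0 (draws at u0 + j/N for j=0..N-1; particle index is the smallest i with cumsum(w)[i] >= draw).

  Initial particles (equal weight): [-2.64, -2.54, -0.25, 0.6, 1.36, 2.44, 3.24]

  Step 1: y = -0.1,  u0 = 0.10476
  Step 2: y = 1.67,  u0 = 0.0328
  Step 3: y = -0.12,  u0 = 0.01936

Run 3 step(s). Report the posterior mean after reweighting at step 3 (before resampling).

post_mean = 0.4029

step 1: w=[0.0008, 0.0014, 0.5740, 0.3563, 0.0667, 0.0008, 0.0000]  mean=0.1574  Neff=2.1697  idx=[2, 2, 2, 2, 3, 3, 4]
step 2: w=[0.0143, 0.0143, 0.0143, 0.0143, 0.1918, 0.1918, 0.5591]  mean=0.9762  Neff=2.5839  idx=[2, 4, 5, 6, 6, 6, 6]
step 3: w=[0.3796, 0.2276, 0.2276, 0.0413, 0.0413, 0.0413, 0.0413]  mean=0.4029  Neff=3.9293  idx=[0, 0, 0, 1, 1, 2, 4]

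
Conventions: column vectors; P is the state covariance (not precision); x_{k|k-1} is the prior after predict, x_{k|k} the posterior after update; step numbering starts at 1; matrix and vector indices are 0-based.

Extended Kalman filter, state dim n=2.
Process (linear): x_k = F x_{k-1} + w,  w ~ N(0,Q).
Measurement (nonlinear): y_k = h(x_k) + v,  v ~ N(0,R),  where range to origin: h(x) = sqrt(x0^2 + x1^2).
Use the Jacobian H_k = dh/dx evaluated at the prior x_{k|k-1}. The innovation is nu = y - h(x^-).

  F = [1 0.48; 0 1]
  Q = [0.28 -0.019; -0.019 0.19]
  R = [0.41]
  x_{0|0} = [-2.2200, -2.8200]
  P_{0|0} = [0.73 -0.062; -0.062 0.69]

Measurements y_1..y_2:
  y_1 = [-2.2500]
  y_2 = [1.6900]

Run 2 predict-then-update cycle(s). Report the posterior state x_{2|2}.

x_post = [1.2736, 0.4002]

step 1: x^-=[-3.5736, -2.8200]  P^-=[1.1095 0.2502; 0.2502 0.8800]  H_jac=[-0.7850 -0.6195]  S=[1.6747]  K=[-0.6126; -0.4428]  nu=[-6.8023]  x^+=[0.5934, 0.1919]  P^+=[0.4810 -0.2041; -0.2041 0.5517]
step 2: x^-=[0.6855, 0.1919]  P^-=[0.6922 0.0417; 0.0417 0.7417]  H_jac=[0.9630 0.2696]  S=[1.1274]  K=[0.6012; 0.2130]  nu=[0.9781]  x^+=[1.2736, 0.4002]  P^+=[0.2847 -0.1026; -0.1026 0.6905]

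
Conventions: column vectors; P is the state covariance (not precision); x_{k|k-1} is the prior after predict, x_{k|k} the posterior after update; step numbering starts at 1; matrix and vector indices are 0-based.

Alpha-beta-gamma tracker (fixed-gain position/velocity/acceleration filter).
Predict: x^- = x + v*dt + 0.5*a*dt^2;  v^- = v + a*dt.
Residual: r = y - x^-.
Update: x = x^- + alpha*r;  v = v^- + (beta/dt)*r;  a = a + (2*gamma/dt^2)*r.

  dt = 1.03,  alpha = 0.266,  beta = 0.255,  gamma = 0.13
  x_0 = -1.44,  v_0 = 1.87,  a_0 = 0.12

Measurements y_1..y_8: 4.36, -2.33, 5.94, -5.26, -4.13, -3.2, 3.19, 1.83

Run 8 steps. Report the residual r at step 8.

step 1: x_pred=0.5498  r=3.8102  x^+=1.5633  v^+=2.9369  a^+=1.0538
step 2: x_pred=5.1473  r=-7.4773  x^+=3.1583  v^+=2.1712  a^+=-0.7787
step 3: x_pred=4.9816  r=0.9584  x^+=5.2365  v^+=1.6064  a^+=-0.5438
step 4: x_pred=6.6026  r=-11.8626  x^+=3.4472  v^+=-1.8906  a^+=-3.4510
step 5: x_pred=-0.3308  r=-3.7992  x^+=-1.3414  v^+=-6.3858  a^+=-4.3821
step 6: x_pred=-10.2432  r=7.0432  x^+=-8.3697  v^+=-9.1556  a^+=-2.6560
step 7: x_pred=-19.2089  r=22.3989  x^+=-13.2508  v^+=-6.3460  a^+=2.8334
step 8: x_pred=-18.2842  r=20.1142  x^+=-12.9338  v^+=1.5521  a^+=7.7629

resid = 20.1142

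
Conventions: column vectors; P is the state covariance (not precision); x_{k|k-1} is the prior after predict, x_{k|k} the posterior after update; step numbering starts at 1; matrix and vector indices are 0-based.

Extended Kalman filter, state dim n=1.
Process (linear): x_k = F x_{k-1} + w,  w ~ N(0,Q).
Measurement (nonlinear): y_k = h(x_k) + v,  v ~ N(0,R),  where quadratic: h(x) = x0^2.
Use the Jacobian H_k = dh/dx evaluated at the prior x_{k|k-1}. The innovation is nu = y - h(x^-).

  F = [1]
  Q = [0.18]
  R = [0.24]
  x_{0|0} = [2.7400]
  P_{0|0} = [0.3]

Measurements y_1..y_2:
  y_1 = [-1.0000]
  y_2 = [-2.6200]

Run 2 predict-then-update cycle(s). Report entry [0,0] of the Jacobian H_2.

H_jac[0,0] = 2.4259

step 1: x^-=[2.7400]  P^-=[0.4800]  H_jac=[5.4800]  S=[14.6546]  K=[0.1795]  nu=[-8.5076]  x^+=[1.2129]  P^+=[0.0079]
step 2: x^-=[1.2129]  P^-=[0.1879]  H_jac=[2.4259]  S=[1.3455]  K=[0.3387]  nu=[-4.0912]  x^+=[-0.1727]  P^+=[0.0335]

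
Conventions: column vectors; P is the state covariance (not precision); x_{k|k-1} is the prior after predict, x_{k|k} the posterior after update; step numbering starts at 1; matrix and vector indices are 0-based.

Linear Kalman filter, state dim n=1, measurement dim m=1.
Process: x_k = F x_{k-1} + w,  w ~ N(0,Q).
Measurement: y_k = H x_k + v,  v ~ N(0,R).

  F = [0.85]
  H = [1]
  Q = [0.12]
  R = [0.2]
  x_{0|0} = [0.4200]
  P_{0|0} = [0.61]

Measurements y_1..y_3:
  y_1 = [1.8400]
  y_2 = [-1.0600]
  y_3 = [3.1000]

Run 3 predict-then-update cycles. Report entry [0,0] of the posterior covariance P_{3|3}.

step 1: x^-=[0.3570]  P^-=[0.5607]  S=[0.7607]  K=[0.7371]  nu=[1.4830]  x^+=[1.4501]  P^+=[0.1474]
step 2: x^-=[1.2326]  P^-=[0.2265]  S=[0.4265]  K=[0.5311]  nu=[-2.2926]  x^+=[0.0150]  P^+=[0.1062]
step 3: x^-=[0.0128]  P^-=[0.1967]  S=[0.3967]  K=[0.4959]  nu=[3.0872]  x^+=[1.5437]  P^+=[0.0992]

P_post[0,0] = 0.0992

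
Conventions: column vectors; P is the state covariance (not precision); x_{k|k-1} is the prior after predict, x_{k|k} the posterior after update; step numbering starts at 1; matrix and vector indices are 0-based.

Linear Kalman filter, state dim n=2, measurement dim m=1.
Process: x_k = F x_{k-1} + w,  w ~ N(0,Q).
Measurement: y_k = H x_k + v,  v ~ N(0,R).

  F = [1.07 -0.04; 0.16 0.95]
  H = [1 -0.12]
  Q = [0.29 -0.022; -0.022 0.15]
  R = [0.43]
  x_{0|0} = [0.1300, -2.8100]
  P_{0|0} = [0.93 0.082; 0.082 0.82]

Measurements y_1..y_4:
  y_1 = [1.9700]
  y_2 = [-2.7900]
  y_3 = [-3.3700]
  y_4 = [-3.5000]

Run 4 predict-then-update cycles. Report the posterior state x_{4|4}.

step 1: x^-=[0.2515, -2.6487]  P^-=[1.3490 0.1889; 0.1889 0.9388]  S=[1.7472]  K=[0.7591; 0.0436]  nu=[1.4007]  x^+=[1.3148, -2.5876]  P^+=[0.3421 0.1310; 0.1310 0.9355]
step 2: x^-=[1.5103, -2.2478]  P^-=[0.6720 0.1334; 0.1334 1.0428]  S=[1.0850]  K=[0.6046; 0.0076]  nu=[-4.5701]  x^+=[-1.2528, -2.2825]  P^+=[0.2754 0.1284; 0.1284 1.0428]
step 3: x^-=[-1.2491, -2.3688]  P^-=[0.5960 0.1152; 0.1152 1.1372]  S=[1.0147]  K=[0.5737; -0.0209]  nu=[-2.4051]  x^+=[-2.6290, -2.3184]  P^+=[0.2620 0.1274; 0.1274 1.1367]
step 4: x^-=[-2.7203, -2.6232]  P^-=[0.5809 0.1083; 0.1083 1.2213]  S=[1.0024]  K=[0.5665; -0.0381]  nu=[-1.0945]  x^+=[-3.3403, -2.5814]  P^+=[0.2592 0.1300; 0.1300 1.2199]

x_post = [-3.3403, -2.5814]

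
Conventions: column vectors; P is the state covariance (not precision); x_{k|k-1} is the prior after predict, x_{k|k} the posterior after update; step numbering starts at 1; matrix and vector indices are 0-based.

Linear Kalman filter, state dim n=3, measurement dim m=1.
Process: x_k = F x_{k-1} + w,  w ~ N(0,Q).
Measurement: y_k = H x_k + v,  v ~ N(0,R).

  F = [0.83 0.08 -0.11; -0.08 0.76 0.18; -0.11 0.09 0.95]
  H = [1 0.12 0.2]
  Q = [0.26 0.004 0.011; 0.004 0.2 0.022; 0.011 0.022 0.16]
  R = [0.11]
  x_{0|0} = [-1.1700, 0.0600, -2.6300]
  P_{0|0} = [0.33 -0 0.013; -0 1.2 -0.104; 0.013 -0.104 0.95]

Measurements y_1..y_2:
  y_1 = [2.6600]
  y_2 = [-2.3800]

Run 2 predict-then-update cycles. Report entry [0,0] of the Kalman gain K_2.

step 1: x^-=[-0.6770, -0.3342, -2.3644]  P^-=[0.5060 0.0455 -0.1062; 0.0455 0.8972 0.1914; -0.1062 0.1914 1.0106]  S=[0.6469]  K=[0.7577; 0.2959; 0.1837]  nu=[3.8500]  x^+=[2.2402, 0.8051, -1.6571]  P^+=[0.1346 -0.0996 -0.1963; -0.0996 0.8405 0.1562; -0.1963 0.1562 0.9887]
step 2: x^-=[2.1060, 0.1344, -1.7482]  P^-=[0.3899 -0.0774 -0.2519; -0.0774 0.7789 0.3929; -0.2519 0.3929 1.1305]  S=[0.4558]  K=[0.7244; 0.2076; 0.0468]  nu=[-4.1525]  x^+=[-0.9022, -0.7275, -1.9423]  P^+=[0.1507 -0.1460 -0.2674; -0.1460 0.7593 0.3885; -0.2674 0.3885 1.1295]

K[0,0] = 0.7244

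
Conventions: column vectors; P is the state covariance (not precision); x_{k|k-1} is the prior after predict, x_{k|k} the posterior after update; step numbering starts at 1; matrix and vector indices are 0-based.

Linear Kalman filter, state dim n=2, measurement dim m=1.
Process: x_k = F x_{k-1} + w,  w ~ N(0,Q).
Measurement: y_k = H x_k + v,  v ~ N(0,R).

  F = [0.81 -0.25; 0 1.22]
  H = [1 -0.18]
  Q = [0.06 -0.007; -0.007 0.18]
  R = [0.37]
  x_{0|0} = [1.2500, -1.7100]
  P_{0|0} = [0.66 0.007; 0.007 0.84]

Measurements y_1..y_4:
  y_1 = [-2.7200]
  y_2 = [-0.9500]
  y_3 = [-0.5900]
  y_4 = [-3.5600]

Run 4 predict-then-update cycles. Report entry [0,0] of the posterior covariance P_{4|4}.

step 1: x^-=[1.4400, -2.0862]  P^-=[0.5427 -0.2563; -0.2563 1.4303]  S=[1.0513]  K=[0.5601; -0.4887]  nu=[-4.5355]  x^+=[-1.1003, 0.1301]  P^+=[0.2129 0.0315; 0.0315 1.1792]
step 2: x^-=[-0.9238, 0.1588]  P^-=[0.2606 -0.3356; -0.3356 1.9351]  S=[0.8142]  K=[0.3943; -0.8400]  nu=[0.0024]  x^+=[-0.9229, 0.1568]  P^+=[0.1340 -0.0659; -0.0659 1.3606]
step 3: x^-=[-0.7867, 0.1913]  P^-=[0.2597 -0.4871; -0.4871 2.2052]  S=[0.8765]  K=[0.3963; -1.0086]  nu=[0.2311]  x^+=[-0.6951, -0.0419]  P^+=[0.1220 -0.1368; -0.1368 1.3135]
step 4: x^-=[-0.5526, -0.0511]  P^-=[0.2775 -0.5428; -0.5428 2.1350]  S=[0.9121]  K=[0.4114; -1.0164]  nu=[-3.0166]  x^+=[-1.7936, 3.0151]  P^+=[0.1232 -0.1614; -0.1614 1.1927]

P_post[0,0] = 0.1232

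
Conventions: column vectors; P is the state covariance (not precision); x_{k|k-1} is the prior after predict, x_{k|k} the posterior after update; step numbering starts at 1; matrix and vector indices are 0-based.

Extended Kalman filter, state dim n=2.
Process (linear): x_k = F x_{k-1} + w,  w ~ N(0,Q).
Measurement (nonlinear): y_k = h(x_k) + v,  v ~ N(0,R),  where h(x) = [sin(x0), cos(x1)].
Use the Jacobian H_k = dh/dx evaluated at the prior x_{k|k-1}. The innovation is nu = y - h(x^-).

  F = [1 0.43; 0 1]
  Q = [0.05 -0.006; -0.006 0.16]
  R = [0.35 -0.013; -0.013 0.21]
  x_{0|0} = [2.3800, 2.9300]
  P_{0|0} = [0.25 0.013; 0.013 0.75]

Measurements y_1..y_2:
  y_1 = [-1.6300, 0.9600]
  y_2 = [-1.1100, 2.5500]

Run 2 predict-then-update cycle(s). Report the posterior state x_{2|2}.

x_post = [3.5521, -0.5021]

step 1: x^-=[3.6399, 2.9300]  P^-=[0.4499 0.3295; 0.3295 0.9100]  H_jac=[-0.8784 0.0000; 0.0000 -0.2100]  S=[0.6971 0.0478; 0.0478 0.2501]  K=[-0.5552 -0.1706; -0.3676 -0.6938]  nu=[-1.1521, 1.9377]  x^+=[3.9489, 2.0091]  P^+=[0.2187 0.1362; 0.1362 0.6710]
step 2: x^-=[4.8128, 2.0091]  P^-=[0.5099 0.4187; 0.4187 0.8310]  H_jac=[0.1003 0.0000; 0.0000 -0.9055]  S=[0.3551 -0.0510; -0.0510 0.8913]  K=[0.0836 -0.4206; -0.0031 -0.8444]  nu=[-0.1150, 2.9744]  x^+=[3.5521, -0.5021]  P^+=[0.3461 0.0988; 0.0988 0.1958]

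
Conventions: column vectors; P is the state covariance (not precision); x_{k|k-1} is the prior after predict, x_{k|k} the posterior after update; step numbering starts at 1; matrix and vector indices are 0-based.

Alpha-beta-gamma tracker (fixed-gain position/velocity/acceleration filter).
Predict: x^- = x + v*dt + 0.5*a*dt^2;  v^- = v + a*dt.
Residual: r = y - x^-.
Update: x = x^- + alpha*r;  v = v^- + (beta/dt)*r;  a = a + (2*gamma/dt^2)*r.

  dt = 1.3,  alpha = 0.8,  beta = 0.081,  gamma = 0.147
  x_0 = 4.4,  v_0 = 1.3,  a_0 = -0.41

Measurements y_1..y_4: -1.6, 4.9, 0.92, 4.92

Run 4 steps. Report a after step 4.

step 1: x_pred=5.7436  r=-7.3436  x^+=-0.1313  v^+=0.3094  a^+=-1.6875
step 2: x_pred=-1.1550  r=6.0550  x^+=3.6890  v^+=-1.5071  a^+=-0.6342
step 3: x_pred=1.1940  r=-0.2740  x^+=0.9748  v^+=-2.3485  a^+=-0.6818
step 4: x_pred=-2.6545  r=7.5745  x^+=3.4051  v^+=-2.7630  a^+=0.6359

a_post = 0.6359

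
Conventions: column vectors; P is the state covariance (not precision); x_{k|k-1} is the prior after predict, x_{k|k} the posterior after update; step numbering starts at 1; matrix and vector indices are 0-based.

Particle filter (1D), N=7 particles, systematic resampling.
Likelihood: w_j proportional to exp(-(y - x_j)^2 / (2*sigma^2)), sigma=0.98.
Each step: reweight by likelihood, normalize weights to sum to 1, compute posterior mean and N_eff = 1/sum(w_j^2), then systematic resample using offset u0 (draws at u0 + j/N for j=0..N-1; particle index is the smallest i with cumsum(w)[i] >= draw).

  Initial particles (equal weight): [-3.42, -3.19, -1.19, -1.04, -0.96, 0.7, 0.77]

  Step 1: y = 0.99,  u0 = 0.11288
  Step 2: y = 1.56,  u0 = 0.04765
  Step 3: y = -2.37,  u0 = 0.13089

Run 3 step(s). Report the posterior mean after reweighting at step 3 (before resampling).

post_mean = 0.7262

step 1: w=[0.0000, 0.0000, 0.0371, 0.0515, 0.0608, 0.4213, 0.4292]  mean=0.4692  Neff=2.7066  idx=[4, 5, 5, 5, 6, 6, 6]
step 2: w=[0.0086, 0.1603, 0.1603, 0.1603, 0.1702, 0.1702, 0.1702]  mean=0.7214  Neff=6.0967  idx=[1, 2, 3, 3, 4, 5, 6]
step 3: w=[0.1564, 0.1564, 0.1564, 0.1564, 0.1248, 0.1248, 0.1248]  mean=0.7262  Neff=6.9167  idx=[0, 1, 2, 3, 4, 5, 6]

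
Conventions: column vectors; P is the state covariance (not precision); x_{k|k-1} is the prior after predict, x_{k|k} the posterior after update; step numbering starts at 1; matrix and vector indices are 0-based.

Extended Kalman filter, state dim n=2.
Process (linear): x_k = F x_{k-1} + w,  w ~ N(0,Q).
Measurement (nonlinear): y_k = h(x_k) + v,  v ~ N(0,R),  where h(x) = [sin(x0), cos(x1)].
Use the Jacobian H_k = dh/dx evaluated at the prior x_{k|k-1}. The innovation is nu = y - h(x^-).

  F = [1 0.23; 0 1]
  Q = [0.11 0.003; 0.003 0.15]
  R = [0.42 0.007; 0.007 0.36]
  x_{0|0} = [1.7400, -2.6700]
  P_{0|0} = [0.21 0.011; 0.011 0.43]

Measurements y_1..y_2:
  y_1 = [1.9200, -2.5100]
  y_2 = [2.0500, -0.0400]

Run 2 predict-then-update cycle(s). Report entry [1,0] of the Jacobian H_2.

step 1: x^-=[1.1259, -2.6700]  P^-=[0.3478 0.1129; 0.1129 0.5800]  H_jac=[0.4304 0.0000; 0.0000 0.4543]  S=[0.4844 0.0291; 0.0291 0.4797]  K=[0.3037 0.0885; 0.0676 0.5452]  nu=[1.0173, -1.6192]  x^+=[1.2915, -3.4840]  P^+=[0.2978 0.0748; 0.0748 0.4331]
step 2: x^-=[0.4902, -3.4840]  P^-=[0.4651 0.1774; 0.1774 0.5831]  H_jac=[0.8822 0.0000; 0.0000 -0.3358]  S=[0.7820 -0.0456; -0.0456 0.4257]  K=[0.5198 -0.0843; 0.1745 -0.4412]  nu=[1.5792, 0.9020]  x^+=[1.2351, -3.6064]  P^+=[0.2468 0.0796; 0.0796 0.4694]

H_jac[1,0] = 0.0000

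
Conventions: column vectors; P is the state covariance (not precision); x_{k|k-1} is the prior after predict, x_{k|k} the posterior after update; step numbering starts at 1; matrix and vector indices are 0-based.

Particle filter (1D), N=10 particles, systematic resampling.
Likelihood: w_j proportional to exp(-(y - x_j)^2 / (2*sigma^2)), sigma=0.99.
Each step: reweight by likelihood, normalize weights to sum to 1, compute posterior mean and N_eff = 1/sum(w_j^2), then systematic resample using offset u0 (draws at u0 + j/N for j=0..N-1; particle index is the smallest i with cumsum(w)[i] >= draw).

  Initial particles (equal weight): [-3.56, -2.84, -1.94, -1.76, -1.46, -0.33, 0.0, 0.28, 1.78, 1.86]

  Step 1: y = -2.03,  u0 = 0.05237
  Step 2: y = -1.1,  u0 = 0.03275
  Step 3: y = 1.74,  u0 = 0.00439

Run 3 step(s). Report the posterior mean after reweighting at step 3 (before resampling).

post_mean = -0.5417

step 1: w=[0.0714, 0.1686, 0.2347, 0.2271, 0.1997, 0.0540, 0.0288, 0.0155, 0.0001, 0.0001]  mean=-1.8927  Neff=5.4335  idx=[0, 1, 2, 2, 2, 3, 3, 4, 4, 5]
step 2: w=[0.0070, 0.0325, 0.1063, 0.1063, 0.1063, 0.1220, 0.1220, 0.1426, 0.1426, 0.1126]  mean=-1.6185  Neff=8.4686  idx=[1, 2, 3, 4, 5, 6, 7, 7, 8, 9]
step 3: w=[0.0002, 0.0074, 0.0074, 0.0074, 0.0143, 0.0143, 0.0398, 0.0398, 0.0398, 0.8298]  mean=-0.5417  Neff=1.4410  idx=[1, 7, 9, 9, 9, 9, 9, 9, 9, 9]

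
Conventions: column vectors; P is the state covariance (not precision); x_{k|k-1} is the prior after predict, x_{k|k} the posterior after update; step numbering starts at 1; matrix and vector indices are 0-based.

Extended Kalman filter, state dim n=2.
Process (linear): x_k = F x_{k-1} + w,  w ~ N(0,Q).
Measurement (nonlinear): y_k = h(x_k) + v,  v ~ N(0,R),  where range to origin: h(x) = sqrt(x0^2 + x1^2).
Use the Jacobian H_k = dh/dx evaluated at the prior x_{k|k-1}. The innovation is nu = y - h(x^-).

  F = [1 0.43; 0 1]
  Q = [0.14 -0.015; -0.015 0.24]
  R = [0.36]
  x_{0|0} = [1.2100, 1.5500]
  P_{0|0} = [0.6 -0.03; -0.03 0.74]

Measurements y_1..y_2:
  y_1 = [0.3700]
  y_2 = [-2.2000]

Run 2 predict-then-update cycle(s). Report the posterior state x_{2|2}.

x_post = [-0.6627, -0.7890]

step 1: x^-=[1.8765, 1.5500]  P^-=[0.8510 0.2732; 0.2732 0.9800]  H_jac=[0.7710 0.6368]  S=[1.5316]  K=[0.5420; 0.5450]  nu=[-2.0639]  x^+=[0.7579, 0.4252]  P^+=[0.4011 -0.1792; -0.1792 0.5251]
step 2: x^-=[0.9407, 0.4252]  P^-=[0.4841 0.0316; 0.0316 0.7651]  H_jac=[0.9113 0.4119]  S=[0.9154]  K=[0.4961; 0.3756]  nu=[-3.2323]  x^+=[-0.6627, -0.7890]  P^+=[0.2588 -0.1390; -0.1390 0.6359]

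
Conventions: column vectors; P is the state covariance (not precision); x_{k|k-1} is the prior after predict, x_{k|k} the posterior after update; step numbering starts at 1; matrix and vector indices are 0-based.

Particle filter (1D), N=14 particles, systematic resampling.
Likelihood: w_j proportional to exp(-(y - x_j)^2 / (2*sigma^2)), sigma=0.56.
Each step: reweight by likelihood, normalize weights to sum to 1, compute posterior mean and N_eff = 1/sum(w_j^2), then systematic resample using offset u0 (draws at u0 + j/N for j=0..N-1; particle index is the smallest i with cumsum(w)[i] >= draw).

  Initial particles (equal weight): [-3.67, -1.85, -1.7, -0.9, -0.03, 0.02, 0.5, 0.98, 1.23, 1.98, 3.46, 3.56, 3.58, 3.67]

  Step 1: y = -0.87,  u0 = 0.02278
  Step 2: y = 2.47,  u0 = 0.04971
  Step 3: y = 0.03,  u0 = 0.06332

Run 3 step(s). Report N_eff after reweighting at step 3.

step 1: w=[0.0000, 0.0978, 0.1508, 0.4516, 0.1468, 0.1279, 0.0227, 0.0019, 0.0004, 0.0000, 0.0000, 0.0000, 0.0000, 0.0000]  mean=-0.8319  Neff=3.6402  idx=[1, 1, 2, 2, 3, 3, 3, 3, 3, 3, 4, 4, 5, 5]
step 2: w=[0.0000, 0.0000, 0.0000, 0.0000, 0.0001, 0.0001, 0.0001, 0.0001, 0.0001, 0.0001, 0.2012, 0.2012, 0.2986, 0.2986]  mean=-0.0004  Neff=3.8565  idx=[10, 10, 10, 11, 11, 12, 12, 12, 12, 12, 13, 13, 13, 13]
step 3: w=[0.0712, 0.0712, 0.0712, 0.0712, 0.0712, 0.0716, 0.0716, 0.0716, 0.0716, 0.0716, 0.0716, 0.0716, 0.0716, 0.0716]  mean=0.0022  Neff=13.9999  idx=[0, 1, 2, 3, 4, 5, 6, 7, 8, 9, 10, 11, 12, 13]

N_eff = 13.9999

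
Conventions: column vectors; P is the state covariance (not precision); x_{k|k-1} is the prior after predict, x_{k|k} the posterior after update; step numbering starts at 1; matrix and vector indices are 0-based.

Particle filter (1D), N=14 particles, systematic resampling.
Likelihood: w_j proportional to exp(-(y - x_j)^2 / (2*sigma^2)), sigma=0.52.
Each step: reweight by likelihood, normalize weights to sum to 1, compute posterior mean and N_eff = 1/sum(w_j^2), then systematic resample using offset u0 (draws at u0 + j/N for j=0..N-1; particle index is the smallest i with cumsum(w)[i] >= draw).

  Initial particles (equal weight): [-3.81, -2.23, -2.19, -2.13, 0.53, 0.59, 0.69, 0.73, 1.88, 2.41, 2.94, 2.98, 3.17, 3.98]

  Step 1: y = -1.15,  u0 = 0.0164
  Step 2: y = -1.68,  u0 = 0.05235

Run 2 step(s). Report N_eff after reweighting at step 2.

N_eff = 13.9164

step 1: w=[0.0000, 0.2673, 0.3127, 0.3912, 0.0125, 0.0086, 0.0044, 0.0034, 0.0000, 0.0000, 0.0000, 0.0000, 0.0000, 0.0000]  mean=-2.0969  Neff=3.1007  idx=[1, 1, 1, 1, 2, 2, 2, 2, 3, 3, 3, 3, 3, 3]
step 2: w=[0.0643, 0.0643, 0.0643, 0.0643, 0.0696, 0.0696, 0.0696, 0.0696, 0.0774, 0.0774, 0.0774, 0.0774, 0.0774, 0.0774]  mean=-2.1724  Neff=13.9164  idx=[0, 1, 3, 4, 5, 6, 7, 8, 9, 10, 10, 11, 12, 13]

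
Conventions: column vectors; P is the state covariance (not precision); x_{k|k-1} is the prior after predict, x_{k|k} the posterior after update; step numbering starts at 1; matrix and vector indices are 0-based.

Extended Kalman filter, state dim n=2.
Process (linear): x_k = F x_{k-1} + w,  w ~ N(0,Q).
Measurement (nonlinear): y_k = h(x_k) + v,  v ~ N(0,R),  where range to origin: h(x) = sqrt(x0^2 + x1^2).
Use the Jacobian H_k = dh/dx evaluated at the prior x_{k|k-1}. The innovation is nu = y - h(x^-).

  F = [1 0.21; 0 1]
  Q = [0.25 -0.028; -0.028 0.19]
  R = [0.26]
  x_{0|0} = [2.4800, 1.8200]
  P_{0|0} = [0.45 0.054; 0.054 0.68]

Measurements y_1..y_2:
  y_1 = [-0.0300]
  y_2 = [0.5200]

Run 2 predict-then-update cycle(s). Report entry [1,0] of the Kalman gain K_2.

K[1,0] = -0.0460

step 1: x^-=[2.8622, 1.8200]  P^-=[0.7527 0.1688; 0.1688 0.8700]  H_jac=[0.8438 0.5366]  S=[1.1993]  K=[0.6051; 0.5080]  nu=[-3.4218]  x^+=[0.7916, 0.0817]  P^+=[0.3135 -0.1999; -0.1999 0.5605]
step 2: x^-=[0.8088, 0.0817]  P^-=[0.5043 -0.1102; -0.1102 0.7505]  H_jac=[0.9949 0.1005]  S=[0.7448]  K=[0.6588; -0.0460]  nu=[-0.2929]  x^+=[0.6158, 0.0951]  P^+=[0.1810 -0.0876; -0.0876 0.7489]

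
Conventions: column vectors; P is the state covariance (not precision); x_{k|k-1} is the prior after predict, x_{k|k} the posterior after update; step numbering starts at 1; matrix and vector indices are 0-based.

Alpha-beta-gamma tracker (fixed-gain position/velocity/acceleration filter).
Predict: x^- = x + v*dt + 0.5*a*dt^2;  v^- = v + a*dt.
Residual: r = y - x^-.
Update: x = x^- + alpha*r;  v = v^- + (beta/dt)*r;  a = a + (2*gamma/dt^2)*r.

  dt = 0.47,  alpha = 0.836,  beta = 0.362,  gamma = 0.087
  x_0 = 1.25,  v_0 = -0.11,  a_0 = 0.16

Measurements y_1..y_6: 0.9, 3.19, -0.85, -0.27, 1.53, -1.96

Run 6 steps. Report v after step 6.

step 1: x_pred=1.2160  r=-0.3160  x^+=0.9518  v^+=-0.2782  a^+=-0.0889
step 2: x_pred=0.8113  r=2.3787  x^+=2.7999  v^+=1.5122  a^+=1.7848
step 3: x_pred=3.7077  r=-4.5577  x^+=-0.1025  v^+=-1.1594  a^+=-1.8053
step 4: x_pred=-0.8468  r=0.5768  x^+=-0.3646  v^+=-1.5636  a^+=-1.3509
step 5: x_pred=-1.2487  r=2.7787  x^+=1.0743  v^+=-0.0583  a^+=0.8378
step 6: x_pred=1.1394  r=-3.0994  x^+=-1.4517  v^+=-2.0518  a^+=-1.6035

v_post = -2.0518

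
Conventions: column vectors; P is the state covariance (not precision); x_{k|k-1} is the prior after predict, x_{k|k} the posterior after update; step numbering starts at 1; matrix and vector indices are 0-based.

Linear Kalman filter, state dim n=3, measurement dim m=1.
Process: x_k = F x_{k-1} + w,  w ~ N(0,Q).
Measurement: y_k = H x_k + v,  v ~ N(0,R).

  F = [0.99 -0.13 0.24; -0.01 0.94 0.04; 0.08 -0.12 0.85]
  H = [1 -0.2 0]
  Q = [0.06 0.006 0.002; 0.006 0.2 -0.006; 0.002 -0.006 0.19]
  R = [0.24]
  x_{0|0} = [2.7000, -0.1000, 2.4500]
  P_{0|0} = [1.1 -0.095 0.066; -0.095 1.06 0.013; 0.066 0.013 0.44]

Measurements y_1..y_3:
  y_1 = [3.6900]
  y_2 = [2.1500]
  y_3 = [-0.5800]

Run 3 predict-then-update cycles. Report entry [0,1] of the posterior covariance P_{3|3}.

step 1: x^-=[3.2740, -0.0230, 2.3105]  P^-=[1.2364 -0.2134 0.2627; -0.2134 1.1401 -0.1088; 0.2627 -0.1088 0.5384]  S=[1.6073]  K=[0.7958; -0.2746; 0.1770]  nu=[0.4114]  x^+=[3.6014, -0.1360, 2.3833]  P^+=[0.2186 0.1379 0.0363; 0.1379 1.0189 -0.0307; 0.0363 -0.0307 0.4880]
step 2: x^-=[4.1550, -0.0685, 2.3302]  P^-=[0.3032 0.0071 0.1525; 0.0071 1.0962 -0.1185; 0.1525 -0.1185 0.5672]  S=[0.5842]  K=[0.5166; -0.3631; 0.3016]  nu=[-2.0187]  x^+=[3.1122, 0.6645, 1.7214]  P^+=[0.1473 0.1167 0.0615; 0.1167 1.0191 -0.0545; 0.0615 -0.0545 0.5141]
step 3: x^-=[3.4078, 0.6624, 1.6324]  P^-=[0.2538 -0.0161 0.1799; -0.0161 1.0950 -0.1383; 0.1799 -0.1383 0.5943]  S=[0.5440]  K=[0.4724; -0.4321; 0.3815]  nu=[-3.8553]  x^+=[1.5864, 2.3282, 0.1617]  P^+=[0.1324 0.0950 0.0818; 0.0950 0.9934 -0.0487; 0.0818 -0.0487 0.5151]

P_post[0,1] = 0.0950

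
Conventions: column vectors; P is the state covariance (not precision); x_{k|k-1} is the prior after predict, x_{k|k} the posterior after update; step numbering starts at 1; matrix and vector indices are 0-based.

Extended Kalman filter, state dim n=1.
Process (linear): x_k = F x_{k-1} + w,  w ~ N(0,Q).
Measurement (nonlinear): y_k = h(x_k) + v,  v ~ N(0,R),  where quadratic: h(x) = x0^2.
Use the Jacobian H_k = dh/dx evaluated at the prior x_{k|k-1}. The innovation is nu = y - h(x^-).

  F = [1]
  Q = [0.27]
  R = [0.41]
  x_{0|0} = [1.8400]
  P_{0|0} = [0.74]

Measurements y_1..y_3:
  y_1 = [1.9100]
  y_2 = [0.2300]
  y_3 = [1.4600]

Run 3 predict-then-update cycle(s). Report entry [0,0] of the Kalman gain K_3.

K[0,0] = 0.3961

step 1: x^-=[1.8400]  P^-=[1.0100]  H_jac=[3.6800]  S=[14.0878]  K=[0.2638]  nu=[-1.4756]  x^+=[1.4507]  P^+=[0.0294]
step 2: x^-=[1.4507]  P^-=[0.2994]  H_jac=[2.9014]  S=[2.9303]  K=[0.2964]  nu=[-1.8745]  x^+=[0.8950]  P^+=[0.0419]
step 3: x^-=[0.8950]  P^-=[0.3119]  H_jac=[1.7900]  S=[1.4094]  K=[0.3961]  nu=[0.6589]  x^+=[1.1560]  P^+=[0.0907]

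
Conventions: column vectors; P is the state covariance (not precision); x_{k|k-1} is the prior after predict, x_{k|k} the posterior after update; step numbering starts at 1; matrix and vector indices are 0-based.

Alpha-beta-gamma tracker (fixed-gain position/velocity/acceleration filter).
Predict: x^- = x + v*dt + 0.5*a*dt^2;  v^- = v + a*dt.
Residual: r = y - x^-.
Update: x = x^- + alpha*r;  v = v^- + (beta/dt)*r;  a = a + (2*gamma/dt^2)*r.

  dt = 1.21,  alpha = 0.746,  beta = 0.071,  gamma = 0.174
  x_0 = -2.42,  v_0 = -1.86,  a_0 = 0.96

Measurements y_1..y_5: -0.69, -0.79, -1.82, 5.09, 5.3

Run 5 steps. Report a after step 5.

step 1: x_pred=-3.9678  r=3.2778  x^+=-1.5226  v^+=-0.5061  a^+=1.7391
step 2: x_pred=-0.8618  r=0.0718  x^+=-0.8082  v^+=1.6025  a^+=1.7562
step 3: x_pred=2.4163  r=-4.2363  x^+=-0.7440  v^+=3.4788  a^+=0.7492
step 4: x_pred=4.0139  r=1.0761  x^+=4.8167  v^+=4.4486  a^+=1.0050
step 5: x_pred=10.9352  r=-5.6352  x^+=6.7313  v^+=5.3340  a^+=-0.3344

a_post = -0.3344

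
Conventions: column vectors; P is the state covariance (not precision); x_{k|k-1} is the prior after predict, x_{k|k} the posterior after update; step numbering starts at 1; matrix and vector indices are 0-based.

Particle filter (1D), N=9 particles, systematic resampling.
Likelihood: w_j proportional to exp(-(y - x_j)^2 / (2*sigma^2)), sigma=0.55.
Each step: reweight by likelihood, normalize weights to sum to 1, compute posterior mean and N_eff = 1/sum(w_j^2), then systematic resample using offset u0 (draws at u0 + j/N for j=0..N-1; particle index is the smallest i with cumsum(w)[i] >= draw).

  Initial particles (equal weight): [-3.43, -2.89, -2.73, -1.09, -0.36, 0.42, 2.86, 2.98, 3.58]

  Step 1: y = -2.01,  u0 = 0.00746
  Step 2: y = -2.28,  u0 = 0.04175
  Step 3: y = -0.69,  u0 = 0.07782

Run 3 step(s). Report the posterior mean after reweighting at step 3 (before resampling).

step 1: w=[0.0358, 0.2791, 0.4261, 0.2478, 0.0112, 0.0001, 0.0000, 0.0000, 0.0000]  mean=-2.3668  Neff=3.1031  idx=[0, 1, 1, 2, 2, 2, 2, 3, 3]
step 2: w=[0.0265, 0.1273, 0.1273, 0.1684, 0.1684, 0.1684, 0.1684, 0.0227, 0.0227]  mean=-2.7149  Neff=6.7756  idx=[1, 1, 2, 3, 4, 4, 5, 6, 6]
step 3: w=[0.0467, 0.0467, 0.0467, 0.1433, 0.1433, 0.1433, 0.1433, 0.1433, 0.1433]  mean=-2.7524  Neff=7.7053  idx=[1, 3, 4, 4, 5, 6, 7, 7, 8]

post_mean = -2.7524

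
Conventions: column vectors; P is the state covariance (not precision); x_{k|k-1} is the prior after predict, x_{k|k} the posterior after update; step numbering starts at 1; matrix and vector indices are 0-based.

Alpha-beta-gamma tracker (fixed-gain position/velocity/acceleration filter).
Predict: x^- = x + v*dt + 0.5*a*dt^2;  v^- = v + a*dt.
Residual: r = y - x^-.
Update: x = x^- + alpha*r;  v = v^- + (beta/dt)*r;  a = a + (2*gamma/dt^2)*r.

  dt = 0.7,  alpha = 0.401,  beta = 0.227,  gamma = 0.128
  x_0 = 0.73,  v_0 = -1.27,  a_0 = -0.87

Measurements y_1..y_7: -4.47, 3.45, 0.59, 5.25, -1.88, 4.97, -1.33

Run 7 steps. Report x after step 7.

step 1: x_pred=-0.3721  r=-4.0979  x^+=-2.0154  v^+=-3.2079  a^+=-3.0109
step 2: x_pred=-4.9986  r=8.4486  x^+=-1.6107  v^+=-2.5758  a^+=1.4030
step 3: x_pred=-3.0700  r=3.6600  x^+=-1.6023  v^+=-0.4068  a^+=3.3152
step 4: x_pred=-1.0748  r=6.3248  x^+=1.4614  v^+=3.9649  a^+=6.6196
step 5: x_pred=5.8587  r=-7.7387  x^+=2.7555  v^+=6.0891  a^+=2.5765
step 6: x_pred=7.6491  r=-2.6791  x^+=6.5748  v^+=7.0239  a^+=1.1768
step 7: x_pred=11.7798  r=-13.1098  x^+=6.5228  v^+=3.5964  a^+=-5.6724

x_post = 6.5228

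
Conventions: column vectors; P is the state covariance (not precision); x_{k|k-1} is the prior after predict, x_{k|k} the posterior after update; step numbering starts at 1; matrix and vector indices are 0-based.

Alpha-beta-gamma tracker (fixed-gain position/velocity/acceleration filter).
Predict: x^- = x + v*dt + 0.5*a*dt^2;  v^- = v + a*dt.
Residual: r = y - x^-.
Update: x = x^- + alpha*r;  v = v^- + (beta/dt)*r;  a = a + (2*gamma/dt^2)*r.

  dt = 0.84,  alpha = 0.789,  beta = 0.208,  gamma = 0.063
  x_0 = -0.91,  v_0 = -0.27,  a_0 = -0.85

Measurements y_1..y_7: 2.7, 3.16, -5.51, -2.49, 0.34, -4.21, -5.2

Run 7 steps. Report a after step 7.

step 1: x_pred=-1.4367  r=4.1367  x^+=1.8272  v^+=0.0403  a^+=-0.1113
step 2: x_pred=1.8218  r=1.3382  x^+=2.8776  v^+=0.2782  a^+=0.1277
step 3: x_pred=3.1564  r=-8.6664  x^+=-3.6814  v^+=-1.7605  a^+=-1.4199
step 4: x_pred=-5.6612  r=3.1712  x^+=-3.1591  v^+=-2.1680  a^+=-0.8536
step 5: x_pred=-5.2814  r=5.6214  x^+=-0.8461  v^+=-1.4931  a^+=0.1502
step 6: x_pred=-2.0473  r=-2.1627  x^+=-3.7537  v^+=-1.9024  a^+=-0.2360
step 7: x_pred=-5.4350  r=0.2350  x^+=-5.2496  v^+=-2.0425  a^+=-0.1940

a_post = -0.1940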